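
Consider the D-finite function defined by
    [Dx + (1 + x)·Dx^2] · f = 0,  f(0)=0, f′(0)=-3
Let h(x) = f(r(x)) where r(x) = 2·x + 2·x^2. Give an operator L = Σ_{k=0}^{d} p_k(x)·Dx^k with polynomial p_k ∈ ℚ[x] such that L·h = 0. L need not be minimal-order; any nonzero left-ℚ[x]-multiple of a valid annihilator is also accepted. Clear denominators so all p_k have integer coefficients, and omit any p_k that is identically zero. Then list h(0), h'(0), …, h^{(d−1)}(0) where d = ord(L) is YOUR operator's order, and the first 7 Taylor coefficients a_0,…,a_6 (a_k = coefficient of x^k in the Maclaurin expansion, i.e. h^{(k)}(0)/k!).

L = (4·x + 4·x^2)·Dx + (1 + 4·x + 6·x^2 + 4·x^3)·Dx^2  (order 2).
h: a_k = 0, -6, 0, 4, -6, 24/5, 0, …
ICs: h(0) = 0, h′(0) = -6.

f: a_k = 0, -3, 3/2, -1, 3/4, -3/5, 1/2, …
f∘r: x↦r, Dx↦Dx/r' in L_f ⇒ L₀.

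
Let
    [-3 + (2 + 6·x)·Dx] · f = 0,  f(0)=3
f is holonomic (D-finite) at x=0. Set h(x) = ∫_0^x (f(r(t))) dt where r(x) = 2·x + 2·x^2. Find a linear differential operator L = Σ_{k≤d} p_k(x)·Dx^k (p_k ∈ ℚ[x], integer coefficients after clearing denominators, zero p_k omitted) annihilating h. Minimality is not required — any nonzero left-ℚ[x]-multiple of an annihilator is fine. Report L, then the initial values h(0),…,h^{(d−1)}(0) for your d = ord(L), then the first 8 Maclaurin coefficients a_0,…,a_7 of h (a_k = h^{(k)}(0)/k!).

L = (-3 - 6·x)·Dx + (1 + 6·x + 6·x^2)·Dx^2  (order 2).
h: a_k = 0, 3, 9/2, -3/2, 27/8, -351/40, 405/16, -8829/112, …
ICs: h(0) = 0, h′(0) = 3.

f: a_k = 3, 9/2, -27/8, 81/16, -1215/128, 5103/256, -45927/1024, 216513/2048, …
L₀ from L_f via x↦r, Dx↦r'^{-1}Dx.
Integrate: L := L₀·Dx.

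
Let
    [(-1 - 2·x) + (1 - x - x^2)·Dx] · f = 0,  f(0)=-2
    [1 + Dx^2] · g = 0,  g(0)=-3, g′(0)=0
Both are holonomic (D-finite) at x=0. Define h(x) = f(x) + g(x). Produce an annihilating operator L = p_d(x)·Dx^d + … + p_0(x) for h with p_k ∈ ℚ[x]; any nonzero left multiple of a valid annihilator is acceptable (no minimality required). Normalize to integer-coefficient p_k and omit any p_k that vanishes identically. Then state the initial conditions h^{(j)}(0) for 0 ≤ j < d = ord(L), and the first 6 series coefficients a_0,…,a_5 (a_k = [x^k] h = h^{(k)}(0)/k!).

L = (19 + 48·x + 31·x^2 + 24·x^3 + 5·x^4 + 2·x^5) + (-5 + x + 4·x^2 + 7·x^3 + 6·x^4 + 3·x^5 + x^6)·Dx + (19 + 48·x + 31·x^2 + 24·x^3 + 5·x^4 + 2·x^5)·Dx^2 + (-5 + x + 4·x^2 + 7·x^3 + 6·x^4 + 3·x^5 + x^6)·Dx^3  (order 3).
h: a_k = -5, -2, -5/2, -6, -81/8, -16, …
ICs: h(0) = -5, h′(0) = -2, h′′(0) = -5.

f: a_k = -2, -2, -4, -6, -10, -16, …
g: a_k = -3, 0, 3/2, 0, -1/8, 0, …
L₀ := lclm(L_f,L_g); ord L₀ ≤ 1+2.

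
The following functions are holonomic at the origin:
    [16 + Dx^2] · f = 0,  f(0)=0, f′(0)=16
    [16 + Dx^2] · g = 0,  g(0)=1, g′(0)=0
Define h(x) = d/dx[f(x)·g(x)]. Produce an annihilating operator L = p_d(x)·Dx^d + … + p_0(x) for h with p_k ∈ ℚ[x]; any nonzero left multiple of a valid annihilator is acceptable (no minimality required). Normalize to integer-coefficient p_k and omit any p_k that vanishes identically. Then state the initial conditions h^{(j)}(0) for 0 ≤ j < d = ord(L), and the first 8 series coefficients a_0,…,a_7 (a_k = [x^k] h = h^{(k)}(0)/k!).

f: a_k = 0, 16, 0, -128/3, 0, 512/15, 0, -4096/315, …
g: a_k = 1, 0, -8, 0, 32/3, 0, -256/45, 0, …
L₀ := L_f ⊗_s L_g (sym. prod.), ord ≤ 4.
h=h₀': d/dx-closure on L₀ ⇒ L.
L = 64 + Dx^2  (order 2).
h: a_k = 16, 0, -512, 0, 8192/3, 0, -262144/45, 0, …
ICs: h(0) = 16, h′(0) = 0.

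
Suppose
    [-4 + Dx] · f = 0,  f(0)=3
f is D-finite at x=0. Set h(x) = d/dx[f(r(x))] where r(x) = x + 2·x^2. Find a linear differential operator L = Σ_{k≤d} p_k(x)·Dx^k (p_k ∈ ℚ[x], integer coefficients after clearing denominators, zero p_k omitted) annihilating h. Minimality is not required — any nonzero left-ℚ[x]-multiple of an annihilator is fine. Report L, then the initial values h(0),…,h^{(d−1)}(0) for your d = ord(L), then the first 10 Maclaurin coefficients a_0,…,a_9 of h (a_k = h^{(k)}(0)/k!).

f: a_k = 3, 12, 24, 32, 32, 128/5, 256/15, 1024/105, 512/105, 2048/945, …
L₀ from L_f via x↦r, Dx↦r'^{-1}Dx.
Derive L from L₀ (diff closure).
L = (8 + 32·x + 64·x^2) + (-1 - 4·x)·Dx  (order 1).
h: a_k = 12, 96, 384, 1280, 3328, 38912/5, 237568/15, 3129344/105, 1073152/21, 77791232/945, …
ICs: h(0) = 12.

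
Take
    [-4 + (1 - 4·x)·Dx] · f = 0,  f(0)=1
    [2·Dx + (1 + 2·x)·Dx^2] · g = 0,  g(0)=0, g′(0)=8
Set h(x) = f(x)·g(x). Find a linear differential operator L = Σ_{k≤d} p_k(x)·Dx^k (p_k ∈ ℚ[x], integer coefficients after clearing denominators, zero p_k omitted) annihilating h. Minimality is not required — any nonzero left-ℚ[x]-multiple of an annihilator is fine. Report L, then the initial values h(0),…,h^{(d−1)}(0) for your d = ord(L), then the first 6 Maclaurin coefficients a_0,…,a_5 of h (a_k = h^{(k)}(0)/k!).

f: a_k = 1, 4, 16, 64, 256, 1024, …
g: a_k = 0, 8, -8, 32/3, -16, 128/5, …
Product ⇒ symmetric product L₀, ord ≤ 2.
L = 8 + (6 + 24·x)·Dx + (-1 + 2·x + 8·x^2)·Dx^2  (order 2).
h: a_k = 0, 8, 24, 320/3, 1232/3, 25024/15, …
ICs: h(0) = 0, h′(0) = 8.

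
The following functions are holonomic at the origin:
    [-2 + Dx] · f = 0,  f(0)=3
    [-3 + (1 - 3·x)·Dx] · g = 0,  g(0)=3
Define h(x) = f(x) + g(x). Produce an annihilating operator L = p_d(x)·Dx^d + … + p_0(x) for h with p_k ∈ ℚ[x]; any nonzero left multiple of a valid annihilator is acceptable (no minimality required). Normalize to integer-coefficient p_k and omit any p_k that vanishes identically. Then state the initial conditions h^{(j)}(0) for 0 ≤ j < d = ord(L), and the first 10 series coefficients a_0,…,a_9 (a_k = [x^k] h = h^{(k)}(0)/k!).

L = (24 + 36·x) + (-14 - 24·x + 36·x^2)·Dx + (1 + 3·x - 18·x^2)·Dx^2  (order 2).
h: a_k = 6, 15, 33, 85, 245, 3649/5, 32809/15, 688913/105, 2066717/105, 55801309/945, …
ICs: h(0) = 6, h′(0) = 15.

f: a_k = 3, 6, 6, 4, 2, 4/5, 4/15, 8/105, 2/105, 4/945, …
g: a_k = 3, 9, 27, 81, 243, 729, 2187, 6561, 19683, 59049, …
h₀=f+g: left-lcm gives L₀, ord ≤ 2.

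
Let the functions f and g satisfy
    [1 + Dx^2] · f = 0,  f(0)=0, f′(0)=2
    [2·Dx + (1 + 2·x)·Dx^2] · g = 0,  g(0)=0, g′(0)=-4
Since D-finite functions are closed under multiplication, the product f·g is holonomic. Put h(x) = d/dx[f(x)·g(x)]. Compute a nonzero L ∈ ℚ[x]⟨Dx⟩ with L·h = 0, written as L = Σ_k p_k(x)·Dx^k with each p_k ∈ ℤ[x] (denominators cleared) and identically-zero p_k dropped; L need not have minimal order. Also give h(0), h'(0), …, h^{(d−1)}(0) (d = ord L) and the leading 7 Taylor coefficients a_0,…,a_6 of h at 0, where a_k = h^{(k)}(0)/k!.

f: a_k = 0, 2, 0, -1/3, 0, 1/60, 0, …
g: a_k = 0, -4, 4, -16/3, 8, -64/5, 64/3, …
Product ⇒ symmetric product L₀, ord ≤ 4.
h=h₀': d/dx-closure on L₀ ⇒ L.
L = (-52 - 31·x - 87·x^2 - 96·x^3 - 8·x^4 + 48·x^5 + 16·x^6) + (-33 - 98·x - 80·x^2 + 80·x^4 + 32·x^5)·Dx + (-55 - 46·x - 110·x^2 - 96·x^3 + 32·x^4 + 96·x^5 + 32·x^6)·Dx^2 + (-33 - 98·x - 80·x^2 + 80·x^4 + 32·x^5)·Dx^3 + (-3 - 15·x - 23·x^2 + 40·x^4 + 48·x^5 + 16·x^6)·Dx^4  (order 4).
h: a_k = 0, -16, 24, -112/3, 220/3, -430/3, 4207/15, …
ICs: h(0) = 0, h′(0) = -16, h′′(0) = 48, h′′′(0) = -224.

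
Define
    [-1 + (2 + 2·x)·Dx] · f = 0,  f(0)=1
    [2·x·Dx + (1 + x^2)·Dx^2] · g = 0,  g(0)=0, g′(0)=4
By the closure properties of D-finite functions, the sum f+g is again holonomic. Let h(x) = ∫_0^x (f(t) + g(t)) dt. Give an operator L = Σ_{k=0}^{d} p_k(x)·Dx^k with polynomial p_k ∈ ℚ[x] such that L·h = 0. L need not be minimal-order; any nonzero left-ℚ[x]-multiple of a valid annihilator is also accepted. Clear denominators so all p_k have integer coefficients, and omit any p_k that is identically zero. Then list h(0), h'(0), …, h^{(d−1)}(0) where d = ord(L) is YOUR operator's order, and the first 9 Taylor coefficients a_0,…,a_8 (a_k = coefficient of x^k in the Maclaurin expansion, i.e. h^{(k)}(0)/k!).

L = (-4 - 10·x + 12·x^2 + 6·x^3)·Dx^2 + (-11 - 16·x + 10·x^2 + 48·x^3 + 21·x^4)·Dx^3 + (-2 + 6·x + 12·x^2 + 12·x^3 + 14·x^4 + 6·x^5)·Dx^4  (order 4).
h: a_k = 0, 1, 9/4, -1/24, -61/192, -1/128, 353/2560, -3/1024, -7961/114688, …
ICs: h(0) = 0, h′(0) = 1, h′′(0) = 9/2, h′′′(0) = -1/4.

f: a_k = 1, 1/2, -1/8, 1/16, -5/128, 7/256, -21/1024, 33/2048, -429/32768, …
g: a_k = 0, 4, 0, -4/3, 0, 4/5, 0, -4/7, 0, …
Weyl lclm of L_f,L_g ⇒ L₀ (ord ≤ 3).
Integrate: L := L₀·Dx.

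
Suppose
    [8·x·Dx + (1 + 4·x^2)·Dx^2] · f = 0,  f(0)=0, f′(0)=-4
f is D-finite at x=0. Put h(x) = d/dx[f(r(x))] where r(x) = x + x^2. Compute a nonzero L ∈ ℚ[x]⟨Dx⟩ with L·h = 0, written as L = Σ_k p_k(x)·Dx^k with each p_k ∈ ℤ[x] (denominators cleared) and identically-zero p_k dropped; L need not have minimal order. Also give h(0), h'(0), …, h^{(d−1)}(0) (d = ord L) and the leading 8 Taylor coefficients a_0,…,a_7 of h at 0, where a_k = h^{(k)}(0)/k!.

f: a_k = 0, -4, 0, 16/3, 0, -64/5, 0, 256/7, …
Substitute x→r, Dx→(1/r')Dx; clear ⇒ L₀.
Differentiate: ansatz ord ≤ ord L₀ ⇒ L.
L = (-2 + 8·x + 32·x^2 + 48·x^3 + 24·x^4) + (1 + 2·x + 4·x^2 + 16·x^3 + 20·x^4 + 8·x^5)·Dx  (order 1).
h: a_k = -4, -8, 16, 64, 16, -352, -640, 1024, …
ICs: h(0) = -4.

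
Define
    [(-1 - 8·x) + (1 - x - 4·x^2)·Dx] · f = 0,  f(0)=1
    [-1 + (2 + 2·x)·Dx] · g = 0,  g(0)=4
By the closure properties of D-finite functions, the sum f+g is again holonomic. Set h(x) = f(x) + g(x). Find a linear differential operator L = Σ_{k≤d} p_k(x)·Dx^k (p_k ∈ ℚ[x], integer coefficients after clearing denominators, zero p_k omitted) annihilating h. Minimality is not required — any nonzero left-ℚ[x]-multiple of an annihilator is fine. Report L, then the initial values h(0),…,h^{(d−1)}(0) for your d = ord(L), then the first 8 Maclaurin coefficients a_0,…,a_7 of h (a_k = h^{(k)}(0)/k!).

L = (-21 - 75·x - 228·x^2 - 160·x^3) + (41 + 174·x + 609·x^2 + 872·x^3 + 400·x^4)·Dx + (-2 - 38·x - 30·x^2 + 198·x^3 + 352·x^4 + 160·x^5)·Dx^2  (order 2).
h: a_k = 5, 3, 9/2, 37/4, 923/32, 4167/64, 46315/256, 225825/512, …
ICs: h(0) = 5, h′(0) = 3.

f: a_k = 1, 1, 5, 9, 29, 65, 181, 441, …
g: a_k = 4, 2, -1/2, 1/4, -5/32, 7/64, -21/256, 33/512, …
L₀ := lclm(L_f,L_g); ord L₀ ≤ 1+1.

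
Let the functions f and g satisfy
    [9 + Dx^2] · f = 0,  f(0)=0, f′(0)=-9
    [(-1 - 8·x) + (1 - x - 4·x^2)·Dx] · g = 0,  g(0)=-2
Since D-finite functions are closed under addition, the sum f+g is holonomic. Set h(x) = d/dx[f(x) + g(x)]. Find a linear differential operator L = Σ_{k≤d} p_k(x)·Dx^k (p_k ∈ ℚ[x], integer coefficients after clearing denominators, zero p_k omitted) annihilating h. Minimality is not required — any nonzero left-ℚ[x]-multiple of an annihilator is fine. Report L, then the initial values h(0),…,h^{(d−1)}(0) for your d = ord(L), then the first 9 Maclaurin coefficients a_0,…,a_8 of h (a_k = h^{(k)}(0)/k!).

f: a_k = 0, -9, 0, 27/2, 0, -243/40, 0, 729/560, 0, …
g: a_k = -2, -2, -10, -18, -58, -130, -362, -882, -2330, …
Weyl lclm of L_f,L_g ⇒ L₀ (ord ≤ 3).
Differentiate: ansatz ord ≤ ord L₀ ⇒ L.
L = (2358 + 13068·x + 57006·x^2 + 38520·x^3 + 83520·x^4 + 31104·x^5 + 41472·x^6) + (-189 - 1413·x + 1251·x^2 + 4203·x^3 + 5580·x^4 + 11952·x^5 + 12096·x^6 + 13824·x^7)·Dx + (262 + 1452·x + 6334·x^2 + 4280·x^3 + 9280·x^4 + 3456·x^5 + 4608·x^6)·Dx^2 + (-21 - 157·x + 139·x^2 + 467·x^3 + 620·x^4 + 1328·x^5 + 1344·x^6 + 1536·x^7)·Dx^3  (order 3).
h: a_k = -11, -20, -27/2, -232, -5443/8, -2172, -493191/80, -18640, -236201121/4480, …
ICs: h(0) = -11, h′(0) = -20, h′′(0) = -27.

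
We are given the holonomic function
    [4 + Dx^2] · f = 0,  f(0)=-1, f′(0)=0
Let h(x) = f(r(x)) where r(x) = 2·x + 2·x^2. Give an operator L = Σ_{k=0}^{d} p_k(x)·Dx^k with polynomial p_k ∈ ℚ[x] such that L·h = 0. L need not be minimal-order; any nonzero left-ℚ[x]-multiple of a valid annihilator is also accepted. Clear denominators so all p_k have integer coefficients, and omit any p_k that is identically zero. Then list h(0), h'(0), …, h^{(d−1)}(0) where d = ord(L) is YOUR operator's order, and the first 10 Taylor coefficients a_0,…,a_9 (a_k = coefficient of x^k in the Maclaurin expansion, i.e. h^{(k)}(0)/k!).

L = (16 + 96·x + 192·x^2 + 128·x^3) - 2·Dx + (1 + 2·x)·Dx^2  (order 2).
h: a_k = -1, 0, 8, 16, -8/3, -128/3, -2624/45, -128/15, 23008/315, 31744/315, …
ICs: h(0) = -1, h′(0) = 0.

f: a_k = -1, 0, 2, 0, -2/3, 0, 4/45, 0, -2/315, 0, …
Substitute x→r, Dx→(1/r')Dx; clear ⇒ L₀.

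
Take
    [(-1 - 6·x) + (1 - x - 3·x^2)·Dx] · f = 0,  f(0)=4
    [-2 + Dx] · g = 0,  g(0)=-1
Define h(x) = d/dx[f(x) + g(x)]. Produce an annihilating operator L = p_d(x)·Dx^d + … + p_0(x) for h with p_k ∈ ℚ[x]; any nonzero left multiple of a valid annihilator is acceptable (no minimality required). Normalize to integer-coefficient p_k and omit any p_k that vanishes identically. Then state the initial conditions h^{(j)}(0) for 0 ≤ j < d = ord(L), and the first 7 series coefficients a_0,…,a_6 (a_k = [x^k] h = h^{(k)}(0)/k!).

f: a_k = 4, 4, 16, 28, 76, 160, 388, …
g: a_k = -1, -2, -2, -4/3, -2/3, -4/15, -4/45, …
L₀ := lclm(L_f,L_g); ord L₀ ≤ 1+1.
Differentiate: ansatz ord ≤ ord L₀ ⇒ L.
L = (26 + 268·x + 300·x^2 + 864·x^3 + 324·x^4) + (-19 - 136·x - 196·x^2 - 372·x^3 + 90·x^4 + 108·x^5)·Dx + (3 + x + 23·x^2 - 30·x^3 - 126·x^4 - 54·x^5)·Dx^2  (order 2).
h: a_k = 2, 28, 80, 904/3, 2396/3, 34912/15, 273412/45, …
ICs: h(0) = 2, h′(0) = 28.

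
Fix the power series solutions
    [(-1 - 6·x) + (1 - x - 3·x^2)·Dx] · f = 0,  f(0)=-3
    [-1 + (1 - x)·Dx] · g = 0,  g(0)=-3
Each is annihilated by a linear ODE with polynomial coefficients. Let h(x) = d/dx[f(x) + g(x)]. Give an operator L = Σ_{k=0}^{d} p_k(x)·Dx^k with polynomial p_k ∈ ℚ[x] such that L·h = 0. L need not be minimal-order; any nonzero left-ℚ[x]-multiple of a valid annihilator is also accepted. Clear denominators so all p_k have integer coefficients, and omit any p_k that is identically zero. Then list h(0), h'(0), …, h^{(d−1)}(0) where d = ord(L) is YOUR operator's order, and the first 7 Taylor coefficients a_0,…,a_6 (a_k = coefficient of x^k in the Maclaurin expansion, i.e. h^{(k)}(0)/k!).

L = (-6 - 72·x - 216·x^3 + 54·x^4) + (6 + 30·x - 18·x^2 + 72·x^3 - 207·x^4 + 54·x^5)·Dx + (-1 + 2·x - 7·x^2 + 18·x^3 + 12·x^4 - 33·x^5 + 9·x^6)·Dx^2  (order 2).
h: a_k = -6, -30, -72, -240, -615, -1764, -4578, …
ICs: h(0) = -6, h′(0) = -30.

f: a_k = -3, -3, -12, -21, -57, -120, -291, …
g: a_k = -3, -3, -3, -3, -3, -3, -3, …
f+g: L₀ = lclm(L_f,L_g), ord ≤ 1+1.
h=h₀': d/dx-closure on L₀ ⇒ L.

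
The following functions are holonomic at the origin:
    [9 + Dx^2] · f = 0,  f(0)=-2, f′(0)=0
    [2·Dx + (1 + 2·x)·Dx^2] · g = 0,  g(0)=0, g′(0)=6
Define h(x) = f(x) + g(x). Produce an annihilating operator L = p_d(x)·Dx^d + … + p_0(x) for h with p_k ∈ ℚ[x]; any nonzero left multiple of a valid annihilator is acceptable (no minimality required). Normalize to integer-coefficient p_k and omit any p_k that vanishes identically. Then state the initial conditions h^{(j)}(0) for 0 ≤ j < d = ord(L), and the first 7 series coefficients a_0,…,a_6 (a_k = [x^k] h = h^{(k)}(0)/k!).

L = (594 + 648·x + 648·x^2)·Dx + (153 + 630·x + 972·x^2 + 648·x^3)·Dx^2 + (66 + 72·x + 72·x^2)·Dx^3 + (17 + 70·x + 108·x^2 + 72·x^3)·Dx^4  (order 4).
h: a_k = -2, 6, 3, 8, -75/4, 96/5, -1199/40, …
ICs: h(0) = -2, h′(0) = 6, h′′(0) = 6, h′′′(0) = 48.

f: a_k = -2, 0, 9, 0, -27/4, 0, 81/40, …
g: a_k = 0, 6, -6, 8, -12, 96/5, -32, …
Weyl lclm of L_f,L_g ⇒ L₀ (ord ≤ 4).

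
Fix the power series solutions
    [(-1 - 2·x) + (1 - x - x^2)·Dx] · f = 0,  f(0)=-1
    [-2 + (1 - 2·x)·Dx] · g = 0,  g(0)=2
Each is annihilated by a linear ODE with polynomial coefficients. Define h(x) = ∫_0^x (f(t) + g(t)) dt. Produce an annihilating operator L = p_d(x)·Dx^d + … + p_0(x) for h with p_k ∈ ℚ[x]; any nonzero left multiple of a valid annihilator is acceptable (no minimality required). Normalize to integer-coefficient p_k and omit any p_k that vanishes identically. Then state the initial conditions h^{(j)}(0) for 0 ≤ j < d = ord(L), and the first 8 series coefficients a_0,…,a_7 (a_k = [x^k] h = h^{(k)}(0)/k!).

L = (-12·x + 12·x^2 - 8·x^3)·Dx + (4 - 6·x - 6·x^2 + 16·x^3 - 16·x^4)·Dx^2 + (-1 + 5·x - 9·x^2 + 6·x^3 + 2·x^4 - 4·x^5)·Dx^3  (order 3).
h: a_k = 0, 1, 3/2, 2, 13/4, 27/5, 28/3, 115/7, …
ICs: h(0) = 0, h′(0) = 1, h′′(0) = 3.

f: a_k = -1, -1, -2, -3, -5, -8, -13, -21, …
g: a_k = 2, 4, 8, 16, 32, 64, 128, 256, …
Weyl lclm of L_f,L_g ⇒ L₀ (ord ≤ 2).
h=∫h₀ ⇒ L = L₀·Dx.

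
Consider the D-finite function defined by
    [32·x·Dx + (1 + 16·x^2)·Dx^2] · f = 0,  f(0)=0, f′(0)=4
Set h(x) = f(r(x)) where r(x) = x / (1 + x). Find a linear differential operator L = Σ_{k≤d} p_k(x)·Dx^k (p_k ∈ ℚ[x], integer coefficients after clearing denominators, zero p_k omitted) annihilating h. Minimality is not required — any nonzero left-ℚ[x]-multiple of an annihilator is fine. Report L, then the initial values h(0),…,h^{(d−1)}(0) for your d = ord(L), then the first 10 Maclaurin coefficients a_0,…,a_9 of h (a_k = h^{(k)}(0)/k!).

f: a_k = 0, 4, 0, -64/3, 0, 1024/5, 0, -16384/7, 0, 262144/9, …
h₀=f(r): pull back L_f along r ⇒ L₀.
L = (2 + 34·x)·Dx + (1 + 2·x + 17·x^2)·Dx^2  (order 2).
h: a_k = 0, 4, -4, -52/3, 60, 404/5, -2444/3, 2908/7, 9660, -203996/9, …
ICs: h(0) = 0, h′(0) = 4.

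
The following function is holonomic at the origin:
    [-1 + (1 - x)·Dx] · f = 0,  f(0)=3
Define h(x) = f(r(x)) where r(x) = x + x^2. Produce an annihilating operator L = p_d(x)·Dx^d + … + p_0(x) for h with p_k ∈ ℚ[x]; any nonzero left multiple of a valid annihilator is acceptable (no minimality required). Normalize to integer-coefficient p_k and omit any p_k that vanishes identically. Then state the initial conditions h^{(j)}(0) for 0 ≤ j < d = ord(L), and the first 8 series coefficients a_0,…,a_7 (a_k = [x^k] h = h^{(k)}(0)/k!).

L = (1 + 2·x) + (-1 + x + x^2)·Dx  (order 1).
h: a_k = 3, 3, 6, 9, 15, 24, 39, 63, …
ICs: h(0) = 3.

f: a_k = 3, 3, 3, 3, 3, 3, 3, 3, …
Substitute x→r, Dx→(1/r')Dx; clear ⇒ L₀.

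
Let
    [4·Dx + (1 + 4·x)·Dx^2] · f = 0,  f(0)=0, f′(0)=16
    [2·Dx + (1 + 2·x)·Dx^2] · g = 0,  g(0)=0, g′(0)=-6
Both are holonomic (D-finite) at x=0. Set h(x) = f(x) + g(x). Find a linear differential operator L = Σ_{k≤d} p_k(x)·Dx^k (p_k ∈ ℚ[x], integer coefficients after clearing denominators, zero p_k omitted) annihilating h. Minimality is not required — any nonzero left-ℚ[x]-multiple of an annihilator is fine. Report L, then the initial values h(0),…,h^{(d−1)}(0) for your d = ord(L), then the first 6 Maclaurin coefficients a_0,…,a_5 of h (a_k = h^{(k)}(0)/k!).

L = 16·Dx + (12 + 32·x)·Dx^2 + (1 + 6·x + 8·x^2)·Dx^3  (order 3).
h: a_k = 0, 10, -26, 232/3, -244, 800, …
ICs: h(0) = 0, h′(0) = 10, h′′(0) = -52.

f: a_k = 0, 16, -32, 256/3, -256, 4096/5, …
g: a_k = 0, -6, 6, -8, 12, -96/5, …
f+g: L₀ = lclm(L_f,L_g), ord ≤ 2+2.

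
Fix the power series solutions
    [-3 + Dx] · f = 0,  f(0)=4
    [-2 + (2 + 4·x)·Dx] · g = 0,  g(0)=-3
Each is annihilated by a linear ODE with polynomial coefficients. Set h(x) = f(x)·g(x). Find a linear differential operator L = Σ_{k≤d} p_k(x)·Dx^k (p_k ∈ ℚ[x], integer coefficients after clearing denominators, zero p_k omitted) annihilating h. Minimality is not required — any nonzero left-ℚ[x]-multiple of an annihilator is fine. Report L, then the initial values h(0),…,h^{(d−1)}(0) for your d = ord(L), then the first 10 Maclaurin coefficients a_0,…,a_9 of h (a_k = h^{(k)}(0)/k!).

L = (-4 - 6·x) + (1 + 2·x)·Dx  (order 1).
h: a_k = -12, -48, -84, -96, -78, -264/5, -126/5, -576/35, 117/70, -66/5, …
ICs: h(0) = -12.

f: a_k = 4, 12, 18, 18, 27/2, 81/10, 81/20, 243/140, 729/1120, 243/1120, …
g: a_k = -3, -3, 3/2, -3/2, 15/8, -21/8, 63/16, -99/16, 1287/128, -2145/128, …
h₀=f·g: eliminate ⇒ L₀, order ≤ 1·1.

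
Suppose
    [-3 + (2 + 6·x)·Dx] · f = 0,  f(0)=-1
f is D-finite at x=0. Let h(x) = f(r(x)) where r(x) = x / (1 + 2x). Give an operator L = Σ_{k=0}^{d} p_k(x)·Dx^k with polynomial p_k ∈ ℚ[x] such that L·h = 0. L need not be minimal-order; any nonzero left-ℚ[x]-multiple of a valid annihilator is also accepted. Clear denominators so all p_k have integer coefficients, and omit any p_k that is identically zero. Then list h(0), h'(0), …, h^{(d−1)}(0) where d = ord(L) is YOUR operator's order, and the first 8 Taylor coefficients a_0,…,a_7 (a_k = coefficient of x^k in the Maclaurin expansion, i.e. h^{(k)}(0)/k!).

f: a_k = -1, -3/2, 9/8, -27/16, 405/128, -1701/256, 15309/1024, -72171/2048, …
Change of var in L_f (x↦r) gives L₀.
L = -3 + (2 + 14·x + 20·x^2)·Dx  (order 1).
h: a_k = -1, -3/2, 33/8, -195/16, 4965/128, -33909/256, 492501/1024, -3761283/2048, …
ICs: h(0) = -1.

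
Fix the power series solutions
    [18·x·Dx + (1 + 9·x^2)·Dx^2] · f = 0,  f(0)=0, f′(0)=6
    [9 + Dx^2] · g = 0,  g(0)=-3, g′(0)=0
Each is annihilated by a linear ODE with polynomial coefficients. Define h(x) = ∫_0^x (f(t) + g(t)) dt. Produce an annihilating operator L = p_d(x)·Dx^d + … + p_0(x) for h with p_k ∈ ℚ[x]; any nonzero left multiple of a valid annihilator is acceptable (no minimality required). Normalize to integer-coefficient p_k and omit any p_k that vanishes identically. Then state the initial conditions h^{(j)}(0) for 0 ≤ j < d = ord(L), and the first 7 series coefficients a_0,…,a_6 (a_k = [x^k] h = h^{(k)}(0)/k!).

f: a_k = 0, 6, 0, -18, 0, 486/5, 0, …
g: a_k = -3, 0, 27/2, 0, -81/8, 0, 243/80, …
Weyl lclm of L_f,L_g ⇒ L₀ (ord ≤ 4).
h=∫₀ˣh₀: take L = L₀·Dx.
L = (-1782·x + 20412·x^3 + 13122·x^5)·Dx^2 + (-9 + 567·x^2 + 6561·x^4 + 6561·x^6)·Dx^3 + (-198·x + 2268·x^3 + 1458·x^5)·Dx^4 + (-1 + 63·x^2 + 729·x^4 + 729·x^6)·Dx^5  (order 5).
h: a_k = 0, -3, 3, 9/2, -9/2, -81/40, 81/5, …
ICs: h(0) = 0, h′(0) = -3, h′′(0) = 6, h′′′(0) = 27, h′′′′(0) = -108.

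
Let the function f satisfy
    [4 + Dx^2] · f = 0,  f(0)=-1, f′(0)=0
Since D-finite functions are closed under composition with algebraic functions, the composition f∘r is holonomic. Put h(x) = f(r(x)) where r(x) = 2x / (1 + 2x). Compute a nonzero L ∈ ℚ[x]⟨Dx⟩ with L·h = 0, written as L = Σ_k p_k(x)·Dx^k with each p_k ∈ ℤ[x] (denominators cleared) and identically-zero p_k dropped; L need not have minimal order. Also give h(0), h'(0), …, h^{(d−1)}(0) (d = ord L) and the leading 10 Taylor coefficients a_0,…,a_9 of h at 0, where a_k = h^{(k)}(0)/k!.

f: a_k = -1, 0, 2, 0, -2/3, 0, 4/45, 0, -2/315, 0, …
f∘r: x↦r, Dx↦Dx/r' in L_f ⇒ L₀.
L = 16 + (4 + 24·x + 48·x^2 + 32·x^3)·Dx + (1 + 8·x + 24·x^2 + 32·x^3 + 16·x^4)·Dx^2  (order 2).
h: a_k = -1, 0, 8, -32, 256/3, -512/3, 9856/45, 512/5, -602624/315, 2646016/315, …
ICs: h(0) = -1, h′(0) = 0.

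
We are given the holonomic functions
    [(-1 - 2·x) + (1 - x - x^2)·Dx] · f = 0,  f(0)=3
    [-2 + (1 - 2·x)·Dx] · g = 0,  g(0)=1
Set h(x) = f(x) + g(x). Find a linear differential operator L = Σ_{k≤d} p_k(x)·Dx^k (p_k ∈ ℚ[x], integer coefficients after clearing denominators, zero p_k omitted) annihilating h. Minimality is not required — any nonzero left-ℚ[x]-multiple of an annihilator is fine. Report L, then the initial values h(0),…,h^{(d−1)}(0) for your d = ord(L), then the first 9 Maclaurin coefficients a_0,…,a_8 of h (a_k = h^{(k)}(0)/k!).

f: a_k = 3, 3, 6, 9, 15, 24, 39, 63, 102, …
g: a_k = 1, 2, 4, 8, 16, 32, 64, 128, 256, …
L₀ := lclm(L_f,L_g); ord L₀ ≤ 1+1.
L = (-12·x + 12·x^2 - 8·x^3) + (4 - 6·x - 6·x^2 + 16·x^3 - 16·x^4)·Dx + (-1 + 5·x - 9·x^2 + 6·x^3 + 2·x^4 - 4·x^5)·Dx^2  (order 2).
h: a_k = 4, 5, 10, 17, 31, 56, 103, 191, 358, …
ICs: h(0) = 4, h′(0) = 5.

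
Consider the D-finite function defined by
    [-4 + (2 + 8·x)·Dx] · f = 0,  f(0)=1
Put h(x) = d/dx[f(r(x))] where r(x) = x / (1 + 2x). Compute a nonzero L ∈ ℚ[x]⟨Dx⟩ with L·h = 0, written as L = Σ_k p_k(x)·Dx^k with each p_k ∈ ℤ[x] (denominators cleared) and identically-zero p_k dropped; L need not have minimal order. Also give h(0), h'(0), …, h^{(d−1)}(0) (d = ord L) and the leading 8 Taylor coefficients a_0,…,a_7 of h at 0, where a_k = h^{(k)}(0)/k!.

L = (-6 - 24·x) + (-1 - 8·x - 12·x^2)·Dx  (order 1).
h: a_k = 2, -12, 60, -296, 1500, -7848, 42168, -231120, …
ICs: h(0) = 2.

f: a_k = 1, 2, -2, 4, -10, 28, -84, 264, …
L₀ from L_f via x↦r, Dx↦r'^{-1}Dx.
h₀' ⇒ L via d/dx closure of L₀.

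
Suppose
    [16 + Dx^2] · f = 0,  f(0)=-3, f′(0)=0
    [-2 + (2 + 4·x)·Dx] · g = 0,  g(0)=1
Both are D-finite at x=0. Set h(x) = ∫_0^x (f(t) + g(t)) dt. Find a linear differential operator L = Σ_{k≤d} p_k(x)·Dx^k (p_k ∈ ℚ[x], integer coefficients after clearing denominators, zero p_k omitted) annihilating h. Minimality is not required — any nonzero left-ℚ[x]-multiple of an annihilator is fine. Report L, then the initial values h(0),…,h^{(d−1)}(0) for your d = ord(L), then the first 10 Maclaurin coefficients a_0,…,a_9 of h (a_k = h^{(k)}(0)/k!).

L = (-304 - 1024·x - 1024·x^2)·Dx + (240 + 1504·x + 3072·x^2 + 2048·x^3)·Dx^2 + (-19 - 64·x - 64·x^2)·Dx^3 + (15 + 94·x + 192·x^2 + 128·x^3)·Dx^4  (order 4).
h: a_k = 0, -2, 1/2, 47/6, 1/8, -261/40, 7/48, 3781/1680, 33/128, -110581/120960, …
ICs: h(0) = 0, h′(0) = -2, h′′(0) = 1, h′′′(0) = 47.

f: a_k = -3, 0, 24, 0, -32, 0, 256/15, 0, -512/105, 0, …
g: a_k = 1, 1, -1/2, 1/2, -5/8, 7/8, -21/16, 33/16, -429/128, 715/128, …
Sum ⇒ L₀ = lclm(L_f,L_g) in ℚ(x)⟨Dx⟩.
h=∫₀ˣh₀: take L = L₀·Dx.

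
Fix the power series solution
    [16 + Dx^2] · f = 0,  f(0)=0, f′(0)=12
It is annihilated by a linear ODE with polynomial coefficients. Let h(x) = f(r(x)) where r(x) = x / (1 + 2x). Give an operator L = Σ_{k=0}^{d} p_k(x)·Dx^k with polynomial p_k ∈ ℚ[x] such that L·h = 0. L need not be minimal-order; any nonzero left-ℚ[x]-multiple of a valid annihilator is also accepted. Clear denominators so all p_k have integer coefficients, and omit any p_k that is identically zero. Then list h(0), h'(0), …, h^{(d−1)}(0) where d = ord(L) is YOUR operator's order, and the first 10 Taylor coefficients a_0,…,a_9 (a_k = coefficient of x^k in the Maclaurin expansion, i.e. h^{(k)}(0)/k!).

f: a_k = 0, 12, 0, -32, 0, 128/5, 0, -1024/105, 0, 2048/945, …
Substitute x→r, Dx→(1/r')Dx; clear ⇒ L₀.
L = 16 + (4 + 24·x + 48·x^2 + 32·x^3)·Dx + (1 + 8·x + 24·x^2 + 32·x^3 + 16·x^4)·Dx^2  (order 2).
h: a_k = 0, 12, -24, 16, 96, -2752/5, 1920, -565504/105, 194048/15, -25222144/945, …
ICs: h(0) = 0, h′(0) = 12.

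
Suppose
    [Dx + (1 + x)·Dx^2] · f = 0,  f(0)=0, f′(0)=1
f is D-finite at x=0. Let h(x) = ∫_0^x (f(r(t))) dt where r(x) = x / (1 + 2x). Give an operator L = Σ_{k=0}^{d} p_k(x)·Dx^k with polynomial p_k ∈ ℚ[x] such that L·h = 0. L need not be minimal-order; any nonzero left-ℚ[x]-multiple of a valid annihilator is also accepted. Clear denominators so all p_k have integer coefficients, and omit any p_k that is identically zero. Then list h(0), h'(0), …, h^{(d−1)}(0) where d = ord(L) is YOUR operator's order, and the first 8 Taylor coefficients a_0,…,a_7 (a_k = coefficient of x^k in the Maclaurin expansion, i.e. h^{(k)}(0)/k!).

L = (5 + 12·x)·Dx^2 + (1 + 5·x + 6·x^2)·Dx^3  (order 3).
h: a_k = 0, 0, 1/2, -5/6, 19/12, -13/4, 211/30, -95/6, …
ICs: h(0) = 0, h′(0) = 0, h′′(0) = 1.

f: a_k = 0, 1, -1/2, 1/3, -1/4, 1/5, -1/6, 1/7, …
Substitute x→r, Dx→(1/r')Dx; clear ⇒ L₀.
h=∫h₀ ⇒ L = L₀·Dx.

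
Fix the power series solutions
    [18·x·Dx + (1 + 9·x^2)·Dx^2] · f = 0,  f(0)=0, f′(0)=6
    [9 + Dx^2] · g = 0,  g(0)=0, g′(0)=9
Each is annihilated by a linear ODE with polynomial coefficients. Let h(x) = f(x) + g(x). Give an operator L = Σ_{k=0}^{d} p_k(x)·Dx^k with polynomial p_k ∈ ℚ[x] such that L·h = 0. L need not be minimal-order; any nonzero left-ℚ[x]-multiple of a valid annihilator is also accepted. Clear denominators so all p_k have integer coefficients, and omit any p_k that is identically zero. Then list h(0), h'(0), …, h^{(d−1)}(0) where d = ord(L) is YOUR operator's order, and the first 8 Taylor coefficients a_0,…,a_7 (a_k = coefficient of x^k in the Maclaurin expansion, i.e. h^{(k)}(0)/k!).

f: a_k = 0, 6, 0, -18, 0, 486/5, 0, -4374/7, …
g: a_k = 0, 9, 0, -27/2, 0, 243/40, 0, -729/560, …
f+g: L₀ = lclm(L_f,L_g), ord ≤ 2+2.
L = (-1782·x + 20412·x^3 + 13122·x^5)·Dx + (-9 + 567·x^2 + 6561·x^4 + 6561·x^6)·Dx^2 + (-198·x + 2268·x^3 + 1458·x^5)·Dx^3 + (-1 + 63·x^2 + 729·x^4 + 729·x^6)·Dx^4  (order 4).
h: a_k = 0, 15, 0, -63/2, 0, 4131/40, 0, -350649/560, …
ICs: h(0) = 0, h′(0) = 15, h′′(0) = 0, h′′′(0) = -189.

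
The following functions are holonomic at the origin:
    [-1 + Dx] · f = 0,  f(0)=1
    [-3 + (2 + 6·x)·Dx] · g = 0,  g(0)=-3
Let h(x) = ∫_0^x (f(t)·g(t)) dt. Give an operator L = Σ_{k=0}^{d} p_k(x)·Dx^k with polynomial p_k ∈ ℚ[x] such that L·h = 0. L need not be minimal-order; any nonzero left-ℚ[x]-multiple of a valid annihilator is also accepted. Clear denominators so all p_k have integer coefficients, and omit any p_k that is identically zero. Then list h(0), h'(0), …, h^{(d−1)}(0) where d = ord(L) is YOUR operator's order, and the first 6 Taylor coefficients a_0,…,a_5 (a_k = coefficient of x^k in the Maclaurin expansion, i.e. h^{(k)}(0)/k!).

f: a_k = 1, 1, 1/2, 1/6, 1/24, 1/120, …
g: a_k = -3, -9/2, 27/8, -81/16, 1215/128, -5103/256, …
Product ⇒ symmetric product L₀, ord ≤ 1.
h=∫₀ˣh₀: take L = L₀·Dx.
L = (-5 - 6·x)·Dx + (2 + 6·x)·Dx^2  (order 2).
h: a_k = 0, -3, -15/4, -7/8, -71/64, 671/640, …
ICs: h(0) = 0, h′(0) = -3.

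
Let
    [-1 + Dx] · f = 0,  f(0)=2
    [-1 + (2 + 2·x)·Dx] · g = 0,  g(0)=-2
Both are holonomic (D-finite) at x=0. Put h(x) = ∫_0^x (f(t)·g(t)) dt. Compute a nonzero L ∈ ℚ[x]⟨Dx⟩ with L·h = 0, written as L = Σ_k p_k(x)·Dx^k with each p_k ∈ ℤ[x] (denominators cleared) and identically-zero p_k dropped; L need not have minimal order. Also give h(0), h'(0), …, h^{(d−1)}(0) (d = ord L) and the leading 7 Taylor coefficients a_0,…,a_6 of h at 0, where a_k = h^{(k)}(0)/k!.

f: a_k = 2, 2, 1, 1/3, 1/12, 1/60, 1/360, …
g: a_k = -2, -1, 1/4, -1/8, 5/64, -7/128, 21/512, …
Product ⇒ symmetric product L₀, ord ≤ 1.
Integrate: L := L₀·Dx.
L = (-3 - 2·x)·Dx + (2 + 2·x)·Dx^2  (order 2).
h: a_k = 0, -4, -3, -7/6, -17/48, -11/160, -107/5760, …
ICs: h(0) = 0, h′(0) = -4.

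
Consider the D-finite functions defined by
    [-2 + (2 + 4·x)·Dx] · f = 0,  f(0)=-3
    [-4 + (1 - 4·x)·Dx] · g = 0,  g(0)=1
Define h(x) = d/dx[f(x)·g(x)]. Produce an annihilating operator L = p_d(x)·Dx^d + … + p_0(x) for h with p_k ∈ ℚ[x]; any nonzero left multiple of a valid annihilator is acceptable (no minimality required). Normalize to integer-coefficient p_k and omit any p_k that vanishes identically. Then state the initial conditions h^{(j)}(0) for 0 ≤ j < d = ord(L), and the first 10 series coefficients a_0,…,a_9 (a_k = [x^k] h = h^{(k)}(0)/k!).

f: a_k = -3, -3, 3/2, -3/2, 15/8, -21/8, 63/16, -99/16, 1287/128, -2145/128, …
g: a_k = 1, 4, 16, 64, 256, 1024, 4096, 16384, 65536, 262144, …
f·g: L₀ = L_f ⊗_s L_g, ord ≤ 1·1.
h=h₀': d/dx-closure on L₀ ⇒ L.
L = (39 + 120·x + 48·x^2) + (-5 + 6·x + 48·x^2 + 32·x^3)·Dx  (order 1).
h: a_k = -15, -117, -1413/2, -7521/2, -150525/8, -722331/8, -6742449/16, -30821337/16, -1109587437/128, -4931463255/128, …
ICs: h(0) = -15.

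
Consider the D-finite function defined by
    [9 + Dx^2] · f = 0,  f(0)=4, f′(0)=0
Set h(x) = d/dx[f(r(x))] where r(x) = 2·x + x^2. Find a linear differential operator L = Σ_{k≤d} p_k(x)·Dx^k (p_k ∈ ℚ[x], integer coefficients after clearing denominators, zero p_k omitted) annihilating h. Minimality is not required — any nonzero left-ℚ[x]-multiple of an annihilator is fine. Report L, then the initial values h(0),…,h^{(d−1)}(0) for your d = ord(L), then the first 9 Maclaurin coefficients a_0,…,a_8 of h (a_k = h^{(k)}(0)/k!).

f: a_k = 4, 0, -18, 0, 27/2, 0, -81/20, 0, 729/1120, …
L₀ from L_f via x↦r, Dx↦r'^{-1}Dx.
Differentiate: ansatz ord ≤ ord L₀ ⇒ L.
L = (39 + 144·x + 216·x^2 + 144·x^3 + 36·x^4) + (-3 - 3·x)·Dx + (1 + 2·x + x^2)·Dx^2  (order 2).
h: a_k = 0, -144, -216, 792, 2160, 1944/5, -23436/5, -221724/35, 5832/35, …
ICs: h(0) = 0, h′(0) = -144.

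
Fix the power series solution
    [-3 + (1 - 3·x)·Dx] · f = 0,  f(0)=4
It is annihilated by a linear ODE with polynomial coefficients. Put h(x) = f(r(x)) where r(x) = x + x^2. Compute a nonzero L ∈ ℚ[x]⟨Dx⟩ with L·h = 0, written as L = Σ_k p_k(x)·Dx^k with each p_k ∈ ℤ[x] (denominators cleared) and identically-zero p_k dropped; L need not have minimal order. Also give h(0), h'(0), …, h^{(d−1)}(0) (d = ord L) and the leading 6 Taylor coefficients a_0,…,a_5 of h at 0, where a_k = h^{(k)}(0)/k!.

L = (3 + 6·x) + (-1 + 3·x + 3·x^2)·Dx  (order 1).
h: a_k = 4, 12, 48, 180, 684, 2592, …
ICs: h(0) = 4.

f: a_k = 4, 12, 36, 108, 324, 972, …
h₀=f(r): pull back L_f along r ⇒ L₀.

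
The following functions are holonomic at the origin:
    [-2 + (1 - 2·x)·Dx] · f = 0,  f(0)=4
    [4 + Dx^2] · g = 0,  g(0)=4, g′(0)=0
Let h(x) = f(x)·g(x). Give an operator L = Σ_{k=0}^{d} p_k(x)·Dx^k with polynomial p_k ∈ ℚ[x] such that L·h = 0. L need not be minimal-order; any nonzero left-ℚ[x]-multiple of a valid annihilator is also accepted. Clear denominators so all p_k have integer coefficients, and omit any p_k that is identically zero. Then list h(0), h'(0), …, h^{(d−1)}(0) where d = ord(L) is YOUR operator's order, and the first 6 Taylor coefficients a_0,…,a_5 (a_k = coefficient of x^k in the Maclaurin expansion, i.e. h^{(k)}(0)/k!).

f: a_k = 4, 8, 16, 32, 64, 128, …
g: a_k = 4, 0, -8, 0, 8/3, 0, …
f·g: L₀ = L_f ⊗_s L_g, ord ≤ 1·2.
L = (-4 + 8·x) + 4·Dx + (-1 + 2·x)·Dx^2  (order 2).
h: a_k = 16, 32, 32, 64, 416/3, 832/3, …
ICs: h(0) = 16, h′(0) = 32.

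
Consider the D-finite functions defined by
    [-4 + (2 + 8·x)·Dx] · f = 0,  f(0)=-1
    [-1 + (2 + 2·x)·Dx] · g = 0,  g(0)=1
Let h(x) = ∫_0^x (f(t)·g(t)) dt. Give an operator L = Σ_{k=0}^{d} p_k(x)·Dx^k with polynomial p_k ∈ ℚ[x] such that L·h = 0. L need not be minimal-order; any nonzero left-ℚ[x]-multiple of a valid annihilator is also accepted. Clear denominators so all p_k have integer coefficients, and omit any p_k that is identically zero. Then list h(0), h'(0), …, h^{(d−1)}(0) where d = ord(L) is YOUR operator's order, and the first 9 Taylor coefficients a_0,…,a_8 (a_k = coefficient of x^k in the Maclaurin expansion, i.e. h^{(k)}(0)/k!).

f: a_k = -1, -2, 2, -4, 10, -28, 84, -264, 858, …
g: a_k = 1, 1/2, -1/8, 1/16, -5/128, 7/256, -21/1024, 33/2048, -429/32768, …
h₀=f·g: eliminate ⇒ L₀, order ≤ 1·1.
∫: right-multiply L₀ by Dx.
L = (-5 - 8·x)·Dx + (2 + 10·x + 8·x^2)·Dx^2  (order 2).
h: a_k = 0, -1, -5/4, 3/8, -45/64, 981/640, -1905/512, 70029/7168, -445725/16384, …
ICs: h(0) = 0, h′(0) = -1.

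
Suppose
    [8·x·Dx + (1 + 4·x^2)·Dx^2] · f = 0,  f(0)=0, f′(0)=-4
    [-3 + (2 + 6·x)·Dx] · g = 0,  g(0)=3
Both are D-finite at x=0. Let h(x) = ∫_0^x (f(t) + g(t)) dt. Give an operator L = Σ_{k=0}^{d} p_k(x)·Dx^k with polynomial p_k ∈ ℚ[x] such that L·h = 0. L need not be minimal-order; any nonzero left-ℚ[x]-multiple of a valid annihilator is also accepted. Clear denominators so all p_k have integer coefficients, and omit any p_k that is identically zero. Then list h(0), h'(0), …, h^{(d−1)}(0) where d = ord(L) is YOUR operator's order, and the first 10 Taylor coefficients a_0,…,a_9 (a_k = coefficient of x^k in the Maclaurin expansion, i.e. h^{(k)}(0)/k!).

L = (-48 - 360·x + 576·x^2 + 864·x^3)·Dx^2 + (-59 - 192·x - 120·x^2 + 2304·x^3 + 3024·x^4)·Dx^3 + (-6 + 14·x + 144·x^2 + 272·x^3 + 672·x^4 + 864·x^5)·Dx^4  (order 4).
h: a_k = 0, 3, 1/4, -9/8, 499/192, -243/128, 9131/7680, -6561/1024, 2039879/114688, -938223/32768, …
ICs: h(0) = 0, h′(0) = 3, h′′(0) = 1/2, h′′′(0) = -27/4.

f: a_k = 0, -4, 0, 16/3, 0, -64/5, 0, 256/7, 0, -1024/9, …
g: a_k = 3, 9/2, -27/8, 81/16, -1215/128, 5103/256, -45927/1024, 216513/2048, -8444007/32768, 42220035/65536, …
L₀ := lclm(L_f,L_g); ord L₀ ≤ 2+1.
∫: right-multiply L₀ by Dx.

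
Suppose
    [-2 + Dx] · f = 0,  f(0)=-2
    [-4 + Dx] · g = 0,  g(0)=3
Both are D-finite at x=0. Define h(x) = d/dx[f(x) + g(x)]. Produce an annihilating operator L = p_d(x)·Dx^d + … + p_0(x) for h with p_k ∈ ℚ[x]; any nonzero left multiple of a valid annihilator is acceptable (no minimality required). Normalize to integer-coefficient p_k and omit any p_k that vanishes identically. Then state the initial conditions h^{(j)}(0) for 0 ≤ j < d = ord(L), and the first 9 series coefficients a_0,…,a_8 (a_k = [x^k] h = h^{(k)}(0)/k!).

L = 8 - 6·Dx + Dx^2  (order 2).
h: a_k = 8, 40, 88, 368/3, 376/3, 304/3, 3056/45, 12256/315, 6136/315, …
ICs: h(0) = 8, h′(0) = 40.

f: a_k = -2, -4, -4, -8/3, -4/3, -8/15, -8/45, -16/315, -4/315, …
g: a_k = 3, 12, 24, 32, 32, 128/5, 256/15, 1024/105, 512/105, …
L₀ := lclm(L_f,L_g); ord L₀ ≤ 1+1.
Derive L from L₀ (diff closure).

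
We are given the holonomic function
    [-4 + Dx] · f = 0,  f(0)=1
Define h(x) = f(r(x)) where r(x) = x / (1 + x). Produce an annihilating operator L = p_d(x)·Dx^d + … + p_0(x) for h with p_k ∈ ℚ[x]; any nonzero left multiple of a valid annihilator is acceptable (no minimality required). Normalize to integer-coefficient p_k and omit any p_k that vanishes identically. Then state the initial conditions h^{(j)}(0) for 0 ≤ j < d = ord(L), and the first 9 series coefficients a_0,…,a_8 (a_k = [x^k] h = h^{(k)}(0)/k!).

L = -4 + (1 + 2·x + x^2)·Dx  (order 1).
h: a_k = 1, 4, 4, -4/3, -4/3, 28/15, -44/45, -68/315, 316/315, …
ICs: h(0) = 1.

f: a_k = 1, 4, 8, 32/3, 32/3, 128/15, 256/45, 1024/315, 512/315, …
h₀=f(r): pull back L_f along r ⇒ L₀.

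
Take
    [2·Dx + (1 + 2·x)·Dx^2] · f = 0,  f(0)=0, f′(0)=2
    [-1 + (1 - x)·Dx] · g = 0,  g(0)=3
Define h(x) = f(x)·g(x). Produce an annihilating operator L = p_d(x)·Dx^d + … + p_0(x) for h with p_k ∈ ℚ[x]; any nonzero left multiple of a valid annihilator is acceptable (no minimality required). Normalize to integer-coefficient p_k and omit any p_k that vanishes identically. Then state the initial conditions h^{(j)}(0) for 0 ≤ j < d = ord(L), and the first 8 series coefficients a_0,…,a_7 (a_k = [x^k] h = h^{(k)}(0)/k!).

L = 2 + 6·x·Dx + (-1 - x + 2·x^2)·Dx^2  (order 2).
h: a_k = 0, 6, 0, 8, -4, 76/5, -84/5, 1332/35, …
ICs: h(0) = 0, h′(0) = 6.

f: a_k = 0, 2, -2, 8/3, -4, 32/5, -32/3, 128/7, …
g: a_k = 3, 3, 3, 3, 3, 3, 3, 3, …
Sym-product of L_f,L_g gives L₀ (≤ ord 2).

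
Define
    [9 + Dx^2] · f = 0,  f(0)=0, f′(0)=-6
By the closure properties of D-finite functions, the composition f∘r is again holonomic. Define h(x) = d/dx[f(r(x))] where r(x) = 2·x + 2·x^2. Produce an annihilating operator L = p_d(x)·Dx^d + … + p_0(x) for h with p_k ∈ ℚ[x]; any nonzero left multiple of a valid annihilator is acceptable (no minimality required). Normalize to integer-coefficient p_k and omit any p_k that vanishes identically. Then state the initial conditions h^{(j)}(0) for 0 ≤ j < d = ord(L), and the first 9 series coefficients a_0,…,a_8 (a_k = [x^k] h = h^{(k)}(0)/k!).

f: a_k = 0, -6, 0, 9, 0, -81/20, 0, 243/280, 0, …
f∘r: x↦r, Dx↦Dx/r' in L_f ⇒ L₀.
Differentiate: ansatz ord ≤ ord L₀ ⇒ L.
L = (48 + 288·x + 864·x^2 + 1152·x^3 + 576·x^4) + (-6 - 12·x)·Dx + (1 + 4·x + 4·x^2)·Dx^2  (order 2).
h: a_k = -12, -24, 216, 864, 432, -3456, -41472/5, -20736/5, 513216/35, …
ICs: h(0) = -12, h′(0) = -24.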